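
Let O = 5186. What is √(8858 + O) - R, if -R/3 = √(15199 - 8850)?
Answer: 2*√3511 + 3*√6349 ≈ 357.55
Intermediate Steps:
R = -3*√6349 (R = -3*√(15199 - 8850) = -3*√6349 ≈ -239.04)
√(8858 + O) - R = √(8858 + 5186) - (-3)*√6349 = √14044 + 3*√6349 = 2*√3511 + 3*√6349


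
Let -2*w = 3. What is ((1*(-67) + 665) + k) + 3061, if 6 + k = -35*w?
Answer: 7411/2 ≈ 3705.5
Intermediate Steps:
w = -3/2 (w = -½*3 = -3/2 ≈ -1.5000)
k = 93/2 (k = -6 - 35*(-3/2) = -6 + 105/2 = 93/2 ≈ 46.500)
((1*(-67) + 665) + k) + 3061 = ((1*(-67) + 665) + 93/2) + 3061 = ((-67 + 665) + 93/2) + 3061 = (598 + 93/2) + 3061 = 1289/2 + 3061 = 7411/2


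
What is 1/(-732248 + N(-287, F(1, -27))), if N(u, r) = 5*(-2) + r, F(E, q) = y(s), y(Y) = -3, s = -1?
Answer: -1/732261 ≈ -1.3656e-6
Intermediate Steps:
F(E, q) = -3
N(u, r) = -10 + r
1/(-732248 + N(-287, F(1, -27))) = 1/(-732248 + (-10 - 3)) = 1/(-732248 - 13) = 1/(-732261) = -1/732261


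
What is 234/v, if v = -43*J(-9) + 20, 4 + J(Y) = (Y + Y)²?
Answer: -39/2290 ≈ -0.017031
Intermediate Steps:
J(Y) = -4 + 4*Y² (J(Y) = -4 + (Y + Y)² = -4 + (2*Y)² = -4 + 4*Y²)
v = -13740 (v = -43*(-4 + 4*(-9)²) + 20 = -43*(-4 + 4*81) + 20 = -43*(-4 + 324) + 20 = -43*320 + 20 = -13760 + 20 = -13740)
234/v = 234/(-13740) = 234*(-1/13740) = -39/2290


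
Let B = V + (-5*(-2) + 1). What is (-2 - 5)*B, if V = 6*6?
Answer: -329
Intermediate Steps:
V = 36
B = 47 (B = 36 + (-5*(-2) + 1) = 36 + (10 + 1) = 36 + 11 = 47)
(-2 - 5)*B = (-2 - 5)*47 = -7*47 = -329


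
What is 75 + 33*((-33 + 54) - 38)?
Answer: -486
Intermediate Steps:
75 + 33*((-33 + 54) - 38) = 75 + 33*(21 - 38) = 75 + 33*(-17) = 75 - 561 = -486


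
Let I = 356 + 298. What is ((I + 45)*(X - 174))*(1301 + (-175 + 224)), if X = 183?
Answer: 8492850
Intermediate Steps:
I = 654
((I + 45)*(X - 174))*(1301 + (-175 + 224)) = ((654 + 45)*(183 - 174))*(1301 + (-175 + 224)) = (699*9)*(1301 + 49) = 6291*1350 = 8492850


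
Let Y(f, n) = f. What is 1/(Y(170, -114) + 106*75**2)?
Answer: 1/596420 ≈ 1.6767e-6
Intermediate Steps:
1/(Y(170, -114) + 106*75**2) = 1/(170 + 106*75**2) = 1/(170 + 106*5625) = 1/(170 + 596250) = 1/596420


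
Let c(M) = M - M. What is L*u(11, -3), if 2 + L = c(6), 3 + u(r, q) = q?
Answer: 12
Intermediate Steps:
c(M) = 0
u(r, q) = -3 + q
L = -2 (L = -2 + 0 = -2)
L*u(11, -3) = -2*(-3 - 3) = -2*(-6) = 12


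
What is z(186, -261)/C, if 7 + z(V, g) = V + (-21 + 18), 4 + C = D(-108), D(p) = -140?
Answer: -11/9 ≈ -1.2222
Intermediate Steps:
C = -144 (C = -4 - 140 = -144)
z(V, g) = -10 + V (z(V, g) = -7 + (V + (-21 + 18)) = -7 + (V - 3) = -7 + (-3 + V) = -10 + V)
z(186, -261)/C = (-10 + 186)/(-144) = 176*(-1/144) = -11/9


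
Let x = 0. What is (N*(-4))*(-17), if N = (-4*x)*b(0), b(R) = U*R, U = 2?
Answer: 0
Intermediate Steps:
b(R) = 2*R
N = 0 (N = (-4*0)*(2*0) = 0*0 = 0)
(N*(-4))*(-17) = (0*(-4))*(-17) = 0*(-17) = 0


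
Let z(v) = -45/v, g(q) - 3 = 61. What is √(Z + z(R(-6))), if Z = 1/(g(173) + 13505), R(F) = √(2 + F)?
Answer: √(54276 + 16570598490*I)/27138 ≈ 3.3541 + 3.3541*I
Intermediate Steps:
g(q) = 64 (g(q) = 3 + 61 = 64)
Z = 1/13569 (Z = 1/(64 + 13505) = 1/13569 ≈ 7.3697e-5)
√(Z + z(R(-6))) = √(1/13569 - 45/√(2 - 6)) = √(1/13569 - 45*(-I/2)) = √(1/13569 - (-45)*I/2) = √(1/13569 + 45*I/2)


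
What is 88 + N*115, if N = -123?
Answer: -14057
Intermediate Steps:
88 + N*115 = 88 - 123*115 = 88 - 14145 = -14057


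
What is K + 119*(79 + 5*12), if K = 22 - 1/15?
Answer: 248444/15 ≈ 16563.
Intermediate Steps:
K = 329/15 (K = 22 - 1*1/15 = 22 - 1/15 = 329/15 ≈ 21.933)
K + 119*(79 + 5*12) = 329/15 + 119*(79 + 5*12) = 329/15 + 119*(79 + 60) = 329/15 + 119*139 = 329/15 + 16541 = 248444/15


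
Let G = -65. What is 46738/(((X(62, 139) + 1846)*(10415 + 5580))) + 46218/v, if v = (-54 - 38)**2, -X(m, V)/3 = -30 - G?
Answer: 643720935371/117849752440 ≈ 5.4622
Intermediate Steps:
X(m, V) = -105 (X(m, V) = -3*(-30 - 1*(-65)) = -3*(-30 + 65) = -3*35 = -105)
v = 8464 (v = (-92)**2 = 8464)
46738/(((X(62, 139) + 1846)*(10415 + 5580))) + 46218/v = 46738/(((-105 + 1846)*(10415 + 5580))) + 46218/8464 = 46738/((1741*15995)) + 46218*(1/8464) = 46738/27847295 + 23109/4232 = 643720935371/117849752440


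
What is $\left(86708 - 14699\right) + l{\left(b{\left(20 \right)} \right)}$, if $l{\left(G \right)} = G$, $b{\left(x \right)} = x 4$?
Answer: $72089$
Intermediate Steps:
$b{\left(x \right)} = 4 x$
$\left(86708 - 14699\right) + l{\left(b{\left(20 \right)} \right)} = \left(86708 - 14699\right) + 4 \cdot 20 = 72009 + 80 = 72089$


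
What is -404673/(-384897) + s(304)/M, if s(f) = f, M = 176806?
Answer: 11944270521/11342016497 ≈ 1.0531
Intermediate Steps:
-404673/(-384897) + s(304)/M = -404673/(-384897) + 304/176806 = -404673*(-1/384897) + 304*(1/176806) = 134891/128299 + 152/88403 = 11944270521/11342016497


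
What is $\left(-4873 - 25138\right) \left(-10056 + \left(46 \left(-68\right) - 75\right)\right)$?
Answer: $397915849$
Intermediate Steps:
$\left(-4873 - 25138\right) \left(-10056 + \left(46 \left(-68\right) - 75\right)\right) = - 30011 \left(-10056 - 3203\right) = \left(-30011\right) \left(-13259\right) = 397915849$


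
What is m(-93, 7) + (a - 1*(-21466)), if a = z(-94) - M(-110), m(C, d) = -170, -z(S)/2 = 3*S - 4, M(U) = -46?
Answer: 21914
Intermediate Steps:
z(S) = 8 - 6*S (z(S) = -2*(3*S - 4) = -2*(-4 + 3*S) = 8 - 6*S)
a = 618 (a = (8 - 6*(-94)) - 1*(-46) = (8 + 564) + 46 = 572 + 46 = 618)
m(-93, 7) + (a - 1*(-21466)) = -170 + (618 - 1*(-21466)) = -170 + (618 + 21466) = -170 + 22084 = 21914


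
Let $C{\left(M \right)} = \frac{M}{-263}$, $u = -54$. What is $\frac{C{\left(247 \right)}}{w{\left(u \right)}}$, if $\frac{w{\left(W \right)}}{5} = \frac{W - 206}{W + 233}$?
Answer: $\frac{3401}{26300} \approx 0.12932$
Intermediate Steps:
$w{\left(W \right)} = \frac{5 \left(-206 + W\right)}{233 + W}$ ($w{\left(W \right)} = 5 \frac{W - 206}{W + 233} = 5 \frac{-206 + W}{233 + W} = \frac{5 \left(-206 + W\right)}{233 + W}$)
$C{\left(M \right)} = - \frac{M}{263}$ ($C{\left(M \right)} = M \left(- \frac{1}{263}\right) = - \frac{M}{263}$)
$\frac{C{\left(247 \right)}}{w{\left(u \right)}} = \frac{\left(- \frac{1}{263}\right) 247}{5 \frac{1}{233 - 54} \left(-206 - 54\right)} = - \frac{247}{263 \cdot 5 \cdot \frac{1}{179} \left(-260\right)} = - \frac{247}{263 \left(- \frac{1300}{179}\right)} = \left(- \frac{247}{263}\right) \left(- \frac{179}{1300}\right) = \frac{3401}{26300}$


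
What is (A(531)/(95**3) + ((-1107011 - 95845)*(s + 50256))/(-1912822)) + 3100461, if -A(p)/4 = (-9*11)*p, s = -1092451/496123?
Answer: 1274192944636461586323003/406822289392378375 ≈ 3.1321e+6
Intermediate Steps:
s = -1092451/496123 (s = -1092451*1/496123 = -1092451/496123 ≈ -2.2020)
A(p) = 396*p (A(p) = -4*(-9*11)*p = -(-396)*p = 396*p)
(A(531)/(95**3) + ((-1107011 - 95845)*(s + 50256))/(-1912822)) + 3100461 = ((396*531)/(95**3) + ((-1107011 - 95845)*(-1092451/496123 + 50256))/(-1912822)) + 3100461 = (210276/857375 - 1202856*24932065037/496123*(-1/1912822)) + 3100461 = (210276*(1/857375) - 29989684022145672/496123*(-1/1912822)) + 3100461 = (210276/857375 + 14994842011072836/474497494553) + 3100461 = 12856302444678737392128/406822289392378375 + 3100461 = 1274192944636461586323003/406822289392378375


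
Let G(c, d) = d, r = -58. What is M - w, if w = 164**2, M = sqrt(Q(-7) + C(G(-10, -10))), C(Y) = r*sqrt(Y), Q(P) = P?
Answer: -26896 + sqrt(-7 - 58*I*sqrt(10)) ≈ -26887.0 - 9.7608*I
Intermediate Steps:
C(Y) = -58*sqrt(Y)
M = sqrt(-7 - 58*I*sqrt(10)) ≈ 9.3954 - 9.7608*I
w = 26896
M - w = sqrt(-7 - 58*I*sqrt(10)) - 1*26896 = sqrt(-7 - 58*I*sqrt(10)) - 26896 = -26896 + sqrt(-7 - 58*I*sqrt(10))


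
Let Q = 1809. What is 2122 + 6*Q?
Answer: 12976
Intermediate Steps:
2122 + 6*Q = 2122 + 6*1809 = 2122 + 10854 = 12976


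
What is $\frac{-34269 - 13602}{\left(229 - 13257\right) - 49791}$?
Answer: $\frac{47871}{62819} \approx 0.76205$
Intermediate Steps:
$\frac{-34269 - 13602}{\left(229 - 13257\right) - 49791} = - \frac{47871}{\left(229 - 13257\right) - 49791} = - \frac{47871}{-13028 - 49791} = - \frac{47871}{-62819} = \left(-47871\right) \left(- \frac{1}{62819}\right) = \frac{47871}{62819}$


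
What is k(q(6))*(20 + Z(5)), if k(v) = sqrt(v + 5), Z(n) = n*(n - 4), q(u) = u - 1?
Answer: 25*sqrt(10) ≈ 79.057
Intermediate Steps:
q(u) = -1 + u
Z(n) = n*(-4 + n)
k(v) = sqrt(5 + v)
k(q(6))*(20 + Z(5)) = sqrt(5 + (-1 + 6))*(20 + 5*(-4 + 5)) = sqrt(5 + 5)*(20 + 5*1) = sqrt(10)*(20 + 5) = sqrt(10)*25 = 25*sqrt(10)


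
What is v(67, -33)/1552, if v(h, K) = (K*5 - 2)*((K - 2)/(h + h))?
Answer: 5845/207968 ≈ 0.028105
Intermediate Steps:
v(h, K) = (-2 + K)*(-2 + 5*K)/(2*h) (v(h, K) = (5*K - 2)*((-2 + K)/((2*h))) = (-2 + 5*K)*((-2 + K)*(1/(2*h))) = (-2 + 5*K)*((-2 + K)/(2*h)) = (-2 + K)*(-2 + 5*K)/(2*h))
v(67, -33)/1552 = ((½)*(4 - 12*(-33) + 5*(-33)²)/67)/1552 = ((½)*(1/67)*(4 + 396 + 5*1089))*(1/1552) = ((½)*(1/67)*(4 + 396 + 5445))*(1/1552) = ((½)*(1/67)*5845)*(1/1552) = (5845/134)*(1/1552) = 5845/207968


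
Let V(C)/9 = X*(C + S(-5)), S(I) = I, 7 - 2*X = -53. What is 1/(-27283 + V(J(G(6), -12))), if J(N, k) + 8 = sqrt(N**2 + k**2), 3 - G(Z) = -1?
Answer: -30793/936544849 - 1080*sqrt(10)/936544849 ≈ -3.6526e-5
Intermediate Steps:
X = 30 (X = 7/2 - 1/2*(-53) = 7/2 + 53/2 = 30)
G(Z) = 4 (G(Z) = 3 - 1*(-1) = 3 + 1 = 4)
J(N, k) = -8 + sqrt(N**2 + k**2)
V(C) = -1350 + 270*C (V(C) = 9*(30*(C - 5)) = 9*(30*(-5 + C)) = 9*(-150 + 30*C) = -1350 + 270*C)
1/(-27283 + V(J(G(6), -12))) = 1/(-27283 + (-1350 + 270*(-8 + sqrt(4**2 + (-12)**2)))) = 1/(-27283 + (-1350 + 270*(-8 + sqrt(16 + 144)))) = 1/(-27283 + (-1350 + 270*(-8 + sqrt(160)))) = 1/(-27283 + (-1350 + 270*(-8 + 4*sqrt(10)))) = 1/(-27283 + (-1350 + (-2160 + 1080*sqrt(10)))) = 1/(-27283 + (-3510 + 1080*sqrt(10))) = 1/(-30793 + 1080*sqrt(10))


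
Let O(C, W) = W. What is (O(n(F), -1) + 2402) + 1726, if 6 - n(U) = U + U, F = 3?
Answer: 4127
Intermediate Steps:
n(U) = 6 - 2*U (n(U) = 6 - (U + U) = 6 - 2*U)
(O(n(F), -1) + 2402) + 1726 = (-1 + 2402) + 1726 = 2401 + 1726 = 4127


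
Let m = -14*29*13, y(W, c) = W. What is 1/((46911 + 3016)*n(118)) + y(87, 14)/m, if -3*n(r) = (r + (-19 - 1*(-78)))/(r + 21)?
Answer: -8862377/536116126 ≈ -0.016531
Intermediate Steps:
m = -5278 (m = -406*13 = -5278)
n(r) = -(59 + r)/(3*(21 + r)) (n(r) = -(r + (-19 - 1*(-78)))/(3*(r + 21)) = -(r + (-19 + 78))/(3*(21 + r)) = -(r + 59)/(3*(21 + r)) = -(59 + r)/(3*(21 + r)))
1/((46911 + 3016)*n(118)) + y(87, 14)/m = 1/((46911 + 3016)*(((-59 - 1*118)/(3*(21 + 118))))) + 87/(-5278) = 1/(49927*(((1/3)*(-59 - 118)/139))) + 87*(-1/5278) = 1/(49927*(((1/3)*(1/139)*(-177)))) - 3/182 = 1/(49927*(-59/139)) - 3/182 = (1/49927)*(-139/59) - 3/182 = -139/2945693 - 3/182 = -8862377/536116126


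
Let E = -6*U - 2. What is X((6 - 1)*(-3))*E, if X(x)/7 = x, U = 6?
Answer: 3990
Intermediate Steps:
X(x) = 7*x
E = -38 (E = -6*6 - 2 = -36 - 2 = -38)
X((6 - 1)*(-3))*E = (7*((6 - 1)*(-3)))*(-38) = (7*(5*(-3)))*(-38) = (7*(-15))*(-38) = -105*(-38) = 3990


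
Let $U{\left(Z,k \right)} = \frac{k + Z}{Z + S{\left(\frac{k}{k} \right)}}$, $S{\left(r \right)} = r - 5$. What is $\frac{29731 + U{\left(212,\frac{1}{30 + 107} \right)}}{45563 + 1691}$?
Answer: $\frac{847243621}{1346549984} \approx 0.6292$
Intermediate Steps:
$S{\left(r \right)} = -5 + r$ ($S{\left(r \right)} = r - 5 = -5 + r$)
$U{\left(Z,k \right)} = \frac{Z + k}{-4 + Z}$ ($U{\left(Z,k \right)} = \frac{k + Z}{Z - \left(5 - \frac{k}{k}\right)} = \frac{Z + k}{Z + \left(-5 + 1\right)} = \frac{Z + k}{Z - 4} = \frac{Z + k}{-4 + Z}$)
$\frac{29731 + U{\left(212,\frac{1}{30 + 107} \right)}}{45563 + 1691} = \frac{29731 + \frac{212 + \frac{1}{30 + 107}}{-4 + 212}}{45563 + 1691} = \frac{29731 + \frac{212 + \frac{1}{137}}{208}}{47254} = \left(29731 + \frac{212 + \frac{1}{137}}{208}\right) \frac{1}{47254} = \left(29731 + \frac{1}{208} \cdot \frac{29045}{137}\right) \frac{1}{47254} = \left(29731 + \frac{29045}{28496}\right) \frac{1}{47254} = \frac{847243621}{28496} \cdot \frac{1}{47254} = \frac{847243621}{1346549984}$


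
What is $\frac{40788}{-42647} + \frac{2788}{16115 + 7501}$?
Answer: $- \frac{468043}{558288} \approx -0.83835$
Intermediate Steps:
$\frac{40788}{-42647} + \frac{2788}{16115 + 7501} = 40788 \left(- \frac{1}{42647}\right) + \frac{2788}{23616} = - \frac{3708}{3877} + 2788 \cdot \frac{1}{23616} = - \frac{3708}{3877} + \frac{17}{144} = - \frac{468043}{558288}$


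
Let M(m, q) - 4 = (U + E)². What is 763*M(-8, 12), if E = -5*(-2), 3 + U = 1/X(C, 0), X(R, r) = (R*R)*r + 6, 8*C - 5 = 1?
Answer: 1520659/36 ≈ 42241.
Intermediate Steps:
C = ¾ (C = 5/8 + (⅛)*1 = 5/8 + ⅛ = ¾ ≈ 0.75000)
X(R, r) = 6 + r*R² (X(R, r) = R²*r + 6 = r*R² + 6 = 6 + r*R²)
U = -17/6 (U = -3 + 1/(6 + 0*(¾)²) = -3 + 1/(6 + 0*(9/16)) = -3 + 1/(6 + 0) = -3 + 1/6 = -3 + ⅙ = -17/6 ≈ -2.8333)
E = 10
M(m, q) = 1993/36 (M(m, q) = 4 + (-17/6 + 10)² = 4 + (43/6)² = 4 + 1849/36 = 1993/36)
763*M(-8, 12) = 763*(1993/36) = 1520659/36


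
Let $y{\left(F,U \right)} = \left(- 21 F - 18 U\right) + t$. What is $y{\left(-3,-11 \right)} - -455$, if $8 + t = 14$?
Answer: $722$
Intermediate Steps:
$t = 6$ ($t = -8 + 14 = 6$)
$y{\left(F,U \right)} = 6 - 21 F - 18 U$ ($y{\left(F,U \right)} = \left(- 21 F - 18 U\right) + 6 = 6 - 21 F - 18 U$)
$y{\left(-3,-11 \right)} - -455 = \left(6 - -63 - -198\right) - -455 = \left(6 + 63 + 198\right) + 455 = 267 + 455 = 722$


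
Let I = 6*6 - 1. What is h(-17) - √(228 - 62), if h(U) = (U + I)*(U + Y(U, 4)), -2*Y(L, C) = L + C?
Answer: -189 - √166 ≈ -201.88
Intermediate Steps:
Y(L, C) = -C/2 - L/2 (Y(L, C) = -(L + C)/2 = -(C + L)/2 = -C/2 - L/2)
I = 35 (I = 36 - 1 = 35)
h(U) = (-2 + U/2)*(35 + U) (h(U) = (U + 35)*(U + (-½*4 - U/2)) = (35 + U)*(U + (-2 - U/2)) = (35 + U)*(-2 + U/2) = (-2 + U/2)*(35 + U))
h(-17) - √(228 - 62) = (-70 + (½)*(-17)² + (31/2)*(-17)) - √(228 - 62) = (-70 + (½)*289 - 527/2) - √166 = (-70 + 289/2 - 527/2) - √166 = -189 - √166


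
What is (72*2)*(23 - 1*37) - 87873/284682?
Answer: -11255035/5582 ≈ -2016.3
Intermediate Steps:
(72*2)*(23 - 1*37) - 87873/284682 = 144*(23 - 37) - 87873/284682 = 144*(-14) - 1*1723/5582 = -2016 - 1723/5582 = -11255035/5582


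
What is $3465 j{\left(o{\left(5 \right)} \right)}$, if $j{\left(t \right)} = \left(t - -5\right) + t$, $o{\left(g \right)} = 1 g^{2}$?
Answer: $190575$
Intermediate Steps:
$o{\left(g \right)} = g^{2}$
$j{\left(t \right)} = 5 + 2 t$ ($j{\left(t \right)} = \left(t + 5\right) + t = \left(5 + t\right) + t = 5 + 2 t$)
$3465 j{\left(o{\left(5 \right)} \right)} = 3465 \left(5 + 2 \cdot 5^{2}\right) = 3465 \left(5 + 2 \cdot 25\right) = 3465 \left(5 + 50\right) = 3465 \cdot 55 = 190575$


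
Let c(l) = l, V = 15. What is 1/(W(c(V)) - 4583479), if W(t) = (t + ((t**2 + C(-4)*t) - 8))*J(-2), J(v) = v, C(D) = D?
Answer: -1/4583823 ≈ -2.1816e-7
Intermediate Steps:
W(t) = 16 - 2*t**2 + 6*t (W(t) = (t + ((t**2 - 4*t) - 8))*(-2) = (t + (-8 + t**2 - 4*t))*(-2) = (-8 + t**2 - 3*t)*(-2) = 16 - 2*t**2 + 6*t)
1/(W(c(V)) - 4583479) = 1/((16 - 2*15**2 + 6*15) - 4583479) = 1/((16 - 2*225 + 90) - 4583479) = 1/((16 - 450 + 90) - 4583479) = 1/(-344 - 4583479) = 1/(-4583823) = -1/4583823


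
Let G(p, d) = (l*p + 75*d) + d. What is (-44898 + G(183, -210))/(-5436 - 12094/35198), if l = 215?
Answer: 378607287/95674211 ≈ 3.9573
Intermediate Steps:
G(p, d) = 76*d + 215*p (G(p, d) = (215*p + 75*d) + d = (75*d + 215*p) + d = 76*d + 215*p)
(-44898 + G(183, -210))/(-5436 - 12094/35198) = (-44898 + (76*(-210) + 215*183))/(-5436 - 12094/35198) = (-44898 + (-15960 + 39345))/(-5436 - 12094*1/35198) = (-44898 + 23385)/(-5436 - 6047/17599) = -21513/(-95674211/17599) = -21513*(-17599/95674211) = 378607287/95674211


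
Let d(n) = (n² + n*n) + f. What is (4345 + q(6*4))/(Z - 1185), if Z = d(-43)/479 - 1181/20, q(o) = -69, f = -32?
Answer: -40964080/11844679 ≈ -3.4584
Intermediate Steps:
d(n) = -32 + 2*n² (d(n) = (n² + n*n) - 32 = (n² + n²) - 32 = 2*n² - 32 = -32 + 2*n²)
Z = -492379/9580 (Z = (-32 + 2*(-43)²)/479 - 1181/20 = (-32 + 2*1849)*(1/479) - 1181*1/20 = (-32 + 3698)*(1/479) - 1181/20 = 3666*(1/479) - 1181/20 = 3666/479 - 1181/20 = -492379/9580 ≈ -51.397)
(4345 + q(6*4))/(Z - 1185) = (4345 - 69)/(-492379/9580 - 1185) = 4276/(-11844679/9580) = 4276*(-9580/11844679) = -40964080/11844679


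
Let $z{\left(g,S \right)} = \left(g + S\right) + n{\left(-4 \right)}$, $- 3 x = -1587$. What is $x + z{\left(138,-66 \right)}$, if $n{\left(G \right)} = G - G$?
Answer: $601$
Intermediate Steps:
$n{\left(G \right)} = 0$
$x = 529$ ($x = \left(- \frac{1}{3}\right) \left(-1587\right) = 529$)
$z{\left(g,S \right)} = S + g$ ($z{\left(g,S \right)} = \left(g + S\right) + 0 = \left(S + g\right) + 0 = S + g$)
$x + z{\left(138,-66 \right)} = 529 + \left(-66 + 138\right) = 529 + 72 = 601$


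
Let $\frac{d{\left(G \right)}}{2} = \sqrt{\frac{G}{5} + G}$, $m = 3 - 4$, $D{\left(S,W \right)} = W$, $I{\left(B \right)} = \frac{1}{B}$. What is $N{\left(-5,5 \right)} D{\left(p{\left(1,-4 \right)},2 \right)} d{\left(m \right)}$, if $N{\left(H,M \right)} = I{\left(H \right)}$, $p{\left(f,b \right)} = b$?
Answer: $- \frac{4 i \sqrt{30}}{25} \approx - 0.87636 i$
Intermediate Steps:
$N{\left(H,M \right)} = \frac{1}{H}$
$m = -1$ ($m = 3 - 4 = -1$)
$d{\left(G \right)} = \frac{2 \sqrt{30} \sqrt{G}}{5}$ ($d{\left(G \right)} = 2 \sqrt{\frac{G}{5} + G} = 2 \sqrt{\frac{6 G}{5}} = 2 \frac{\sqrt{30} \sqrt{G}}{5} = \frac{2 \sqrt{30} \sqrt{G}}{5}$)
$N{\left(-5,5 \right)} D{\left(p{\left(1,-4 \right)},2 \right)} d{\left(m \right)} = \frac{1}{-5} \cdot 2 \frac{2 \sqrt{30} \sqrt{-1}}{5} = \left(- \frac{1}{5}\right) 2 \frac{2 \sqrt{30} i}{5} = - \frac{2 \frac{2 i \sqrt{30}}{5}}{5} = - \frac{4 i \sqrt{30}}{25}$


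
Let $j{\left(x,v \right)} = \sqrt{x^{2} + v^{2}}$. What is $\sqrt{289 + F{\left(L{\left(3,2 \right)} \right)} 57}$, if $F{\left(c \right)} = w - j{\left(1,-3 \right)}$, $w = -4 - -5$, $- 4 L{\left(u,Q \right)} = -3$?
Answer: $\sqrt{346 - 57 \sqrt{10}} \approx 12.874$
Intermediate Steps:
$L{\left(u,Q \right)} = \frac{3}{4}$ ($L{\left(u,Q \right)} = \left(- \frac{1}{4}\right) \left(-3\right) = \frac{3}{4}$)
$j{\left(x,v \right)} = \sqrt{v^{2} + x^{2}}$
$w = 1$ ($w = -4 + 5 = 1$)
$F{\left(c \right)} = 1 - \sqrt{10}$ ($F{\left(c \right)} = 1 - \sqrt{\left(-3\right)^{2} + 1^{2}} = 1 - \sqrt{9 + 1} = 1 - \sqrt{10}$)
$\sqrt{289 + F{\left(L{\left(3,2 \right)} \right)} 57} = \sqrt{289 + \left(1 - \sqrt{10}\right) 57} = \sqrt{289 + \left(57 - 57 \sqrt{10}\right)} = \sqrt{346 - 57 \sqrt{10}}$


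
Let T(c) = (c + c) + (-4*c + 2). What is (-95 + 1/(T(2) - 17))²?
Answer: 3261636/361 ≈ 9035.0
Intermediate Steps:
T(c) = 2 - 2*c (T(c) = 2*c + (2 - 4*c) = 2 - 2*c)
(-95 + 1/(T(2) - 17))² = (-95 + 1/((2 - 2*2) - 17))² = (-95 + 1/((2 - 4) - 17))² = (-95 + 1/(-2 - 17))² = (-95 + 1/(-19))² = (-95 - 1/19)² = (-1806/19)² = 3261636/361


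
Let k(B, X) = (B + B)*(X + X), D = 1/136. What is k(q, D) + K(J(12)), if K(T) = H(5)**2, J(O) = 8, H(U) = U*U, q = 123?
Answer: 21373/34 ≈ 628.62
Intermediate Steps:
H(U) = U**2
D = 1/136 ≈ 0.0073529
k(B, X) = 4*B*X (k(B, X) = (2*B)*(2*X) = 4*B*X)
K(T) = 625 (K(T) = (5**2)**2 = 25**2 = 625)
k(q, D) + K(J(12)) = 4*123*(1/136) + 625 = 123/34 + 625 = 21373/34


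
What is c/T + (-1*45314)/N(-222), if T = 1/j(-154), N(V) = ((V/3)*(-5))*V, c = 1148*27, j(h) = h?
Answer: -196042858223/41070 ≈ -4.7734e+6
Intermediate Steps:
c = 30996
N(V) = -5*V**2/3 (N(V) = ((V*(1/3))*(-5))*V = ((V/3)*(-5))*V = (-5*V/3)*V = -5*V**2/3)
T = -1/154 (T = 1/(-154) = -1/154 ≈ -0.0064935)
c/T + (-1*45314)/N(-222) = 30996/(-1/154) + (-1*45314)/((-5/3*(-222)**2)) = 30996*(-154) - 45314/((-5/3*49284)) = -4773384 - 45314/(-82140) = -4773384 - 45314*(-1/82140) = -4773384 + 22657/41070 = -196042858223/41070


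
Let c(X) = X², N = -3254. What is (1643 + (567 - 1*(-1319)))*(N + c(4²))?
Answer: -10579942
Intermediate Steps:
(1643 + (567 - 1*(-1319)))*(N + c(4²)) = (1643 + (567 - 1*(-1319)))*(-3254 + (4²)²) = (1643 + (567 + 1319))*(-3254 + 16²) = (1643 + 1886)*(-3254 + 256) = 3529*(-2998) = -10579942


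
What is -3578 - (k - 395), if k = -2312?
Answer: -871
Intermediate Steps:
-3578 - (k - 395) = -3578 - (-2312 - 395) = -3578 - 1*(-2707) = -3578 + 2707 = -871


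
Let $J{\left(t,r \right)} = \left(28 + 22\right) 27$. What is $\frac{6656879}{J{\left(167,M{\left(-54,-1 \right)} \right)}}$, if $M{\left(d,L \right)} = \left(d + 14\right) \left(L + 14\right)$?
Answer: $\frac{6656879}{1350} \approx 4931.0$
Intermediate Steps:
$M{\left(d,L \right)} = \left(14 + L\right) \left(14 + d\right)$ ($M{\left(d,L \right)} = \left(14 + d\right) \left(14 + L\right) = \left(14 + L\right) \left(14 + d\right)$)
$J{\left(t,r \right)} = 1350$ ($J{\left(t,r \right)} = 50 \cdot 27 = 1350$)
$\frac{6656879}{J{\left(167,M{\left(-54,-1 \right)} \right)}} = \frac{6656879}{1350}$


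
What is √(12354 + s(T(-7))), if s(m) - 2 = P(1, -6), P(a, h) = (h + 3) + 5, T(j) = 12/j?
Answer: √12358 ≈ 111.17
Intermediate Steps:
P(a, h) = 8 + h (P(a, h) = (3 + h) + 5 = 8 + h)
s(m) = 4 (s(m) = 2 + (8 - 6) = 2 + 2 = 4)
√(12354 + s(T(-7))) = √(12354 + 4) = √12358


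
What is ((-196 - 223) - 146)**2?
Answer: 319225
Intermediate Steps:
((-196 - 223) - 146)**2 = (-419 - 146)**2 = (-565)**2 = 319225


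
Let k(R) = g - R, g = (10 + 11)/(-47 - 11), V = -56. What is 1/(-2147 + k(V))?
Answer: -58/121299 ≈ -0.00047816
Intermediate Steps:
g = -21/58 (g = 21/(-58) = 21*(-1/58) = -21/58 ≈ -0.36207)
k(R) = -21/58 - R
1/(-2147 + k(V)) = 1/(-2147 + (-21/58 - 1*(-56))) = 1/(-2147 + (-21/58 + 56)) = 1/(-2147 + 3227/58) = 1/(-121299/58) = -58/121299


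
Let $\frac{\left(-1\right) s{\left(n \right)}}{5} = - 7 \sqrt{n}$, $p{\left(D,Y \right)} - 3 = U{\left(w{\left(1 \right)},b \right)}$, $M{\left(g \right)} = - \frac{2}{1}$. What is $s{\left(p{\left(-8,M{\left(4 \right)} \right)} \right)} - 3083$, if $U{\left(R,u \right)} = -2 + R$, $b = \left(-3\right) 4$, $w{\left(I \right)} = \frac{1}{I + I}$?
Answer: $-3083 + \frac{35 \sqrt{6}}{2} \approx -3040.1$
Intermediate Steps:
$M{\left(g \right)} = -2$ ($M{\left(g \right)} = \left(-2\right) 1 = -2$)
$w{\left(I \right)} = \frac{1}{2 I}$
$b = -12$
$p{\left(D,Y \right)} = \frac{3}{2}$ ($p{\left(D,Y \right)} = 3 - \left(2 - \frac{1}{2 \cdot 1}\right) = 3 + \left(-2 + \frac{1}{2} \cdot 1\right) = 3 + \left(-2 + \frac{1}{2}\right) = 3 - \frac{3}{2} = \frac{3}{2}$)
$s{\left(n \right)} = 35 \sqrt{n}$ ($s{\left(n \right)} = - 5 \left(- 7 \sqrt{n}\right) = 35 \sqrt{n}$)
$s{\left(p{\left(-8,M{\left(4 \right)} \right)} \right)} - 3083 = 35 \sqrt{\frac{3}{2}} - 3083 = 35 \frac{\sqrt{6}}{2} - 3083 = \frac{35 \sqrt{6}}{2} - 3083 = -3083 + \frac{35 \sqrt{6}}{2}$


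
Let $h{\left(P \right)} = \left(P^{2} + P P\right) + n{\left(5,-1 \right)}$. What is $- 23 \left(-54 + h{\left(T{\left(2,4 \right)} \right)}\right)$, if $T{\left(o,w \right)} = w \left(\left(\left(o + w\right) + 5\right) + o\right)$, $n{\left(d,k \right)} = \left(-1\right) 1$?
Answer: $-123119$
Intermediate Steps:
$n{\left(d,k \right)} = -1$
$T{\left(o,w \right)} = w \left(5 + w + 2 o\right)$ ($T{\left(o,w \right)} = w \left(\left(5 + o + w\right) + o\right) = w \left(5 + w + 2 o\right)$)
$h{\left(P \right)} = -1 + 2 P^{2}$ ($h{\left(P \right)} = \left(P^{2} + P P\right) - 1 = \left(P^{2} + P^{2}\right) - 1 = 2 P^{2} - 1 = -1 + 2 P^{2}$)
$- 23 \left(-54 + h{\left(T{\left(2,4 \right)} \right)}\right) = - 23 \left(-54 - \left(1 - 2 \left(4 \left(5 + 4 + 2 \cdot 2\right)\right)^{2}\right)\right) = - 23 \left(-54 - \left(1 - 2 \left(4 \left(5 + 4 + 4\right)\right)^{2}\right)\right) = - 23 \left(-54 - \left(1 - 2 \left(4 \cdot 13\right)^{2}\right)\right) = - 23 \left(-54 - \left(1 - 2 \cdot 52^{2}\right)\right) = - 23 \left(-54 + \left(-1 + 2 \cdot 2704\right)\right) = - 23 \left(-54 + \left(-1 + 5408\right)\right) = - 23 \left(-54 + 5407\right) = \left(-23\right) 5353 = -123119$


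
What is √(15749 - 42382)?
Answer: I*√26633 ≈ 163.2*I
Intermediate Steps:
√(15749 - 42382) = √(-26633) = I*√26633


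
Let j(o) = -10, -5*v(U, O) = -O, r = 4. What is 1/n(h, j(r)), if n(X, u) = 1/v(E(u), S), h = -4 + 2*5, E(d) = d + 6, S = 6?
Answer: 6/5 ≈ 1.2000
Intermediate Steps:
E(d) = 6 + d
h = 6 (h = -4 + 10 = 6)
v(U, O) = O/5 (v(U, O) = -(-1)*O/5 = O/5)
n(X, u) = ⅚ (n(X, u) = 1/((⅕)*6) = 1/(6/5) = ⅚)
1/n(h, j(r)) = 1/(⅚) = 6/5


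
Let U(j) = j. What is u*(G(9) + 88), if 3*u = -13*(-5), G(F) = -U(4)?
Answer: 1820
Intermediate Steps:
G(F) = -4 (G(F) = -1*4 = -4)
u = 65/3 (u = (-13*(-5))/3 = (1/3)*65 = 65/3 ≈ 21.667)
u*(G(9) + 88) = 65*(-4 + 88)/3 = (65/3)*84 = 1820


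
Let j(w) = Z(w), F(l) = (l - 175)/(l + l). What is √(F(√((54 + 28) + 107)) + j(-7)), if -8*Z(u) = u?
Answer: √(198 - 200*√21)/12 ≈ 2.2338*I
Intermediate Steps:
F(l) = (-175 + l)/(2*l) (F(l) = (-175 + l)/((2*l)) = (-175 + l)*(1/(2*l)) = (-175 + l)/(2*l))
Z(u) = -u/8
j(w) = -w/8
√(F(√((54 + 28) + 107)) + j(-7)) = √((-175 + √((54 + 28) + 107))/(2*(√((54 + 28) + 107))) - ⅛*(-7)) = √((-175 + √(82 + 107))/(2*(√(82 + 107))) + 7/8) = √((-175 + √189)/(2*(√189)) + 7/8) = √((-175 + 3*√21)/(2*((3*√21))) + 7/8) = √((√21/63)*(-175 + 3*√21)/2 + 7/8) = √(√21*(-175 + 3*√21)/126 + 7/8) = √(7/8 + √21*(-175 + 3*√21)/126)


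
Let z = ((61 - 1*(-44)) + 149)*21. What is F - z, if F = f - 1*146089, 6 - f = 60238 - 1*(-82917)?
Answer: -294572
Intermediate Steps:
f = -143149 (f = 6 - (60238 - 1*(-82917)) = 6 - (60238 + 82917) = 6 - 1*143155 = 6 - 143155 = -143149)
z = 5334 (z = ((61 + 44) + 149)*21 = (105 + 149)*21 = 254*21 = 5334)
F = -289238 (F = -143149 - 1*146089 = -143149 - 146089 = -289238)
F - z = -289238 - 1*5334 = -289238 - 5334 = -294572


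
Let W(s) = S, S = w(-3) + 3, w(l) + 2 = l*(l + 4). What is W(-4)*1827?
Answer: -3654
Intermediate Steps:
w(l) = -2 + l*(4 + l) (w(l) = -2 + l*(l + 4) = -2 + l*(4 + l))
S = -2 (S = (-2 + (-3)² + 4*(-3)) + 3 = (-2 + 9 - 12) + 3 = -5 + 3 = -2)
W(s) = -2
W(-4)*1827 = -2*1827 = -3654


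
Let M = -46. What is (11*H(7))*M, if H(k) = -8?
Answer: 4048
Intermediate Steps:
(11*H(7))*M = (11*(-8))*(-46) = -88*(-46) = 4048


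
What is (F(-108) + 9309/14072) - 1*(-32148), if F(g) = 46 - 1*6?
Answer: 452958845/14072 ≈ 32189.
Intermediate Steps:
F(g) = 40 (F(g) = 46 - 6 = 40)
(F(-108) + 9309/14072) - 1*(-32148) = (40 + 9309/14072) - 1*(-32148) = (40 + 9309*(1/14072)) + 32148 = (40 + 9309/14072) + 32148 = 572189/14072 + 32148 = 452958845/14072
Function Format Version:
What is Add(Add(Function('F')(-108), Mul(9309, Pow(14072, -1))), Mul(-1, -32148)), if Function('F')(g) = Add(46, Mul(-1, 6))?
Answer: Rational(452958845, 14072) ≈ 32189.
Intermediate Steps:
Function('F')(g) = 40 (Function('F')(g) = Add(46, -6) = 40)
Add(Add(Function('F')(-108), Mul(9309, Pow(14072, -1))), Mul(-1, -32148)) = Add(Add(40, Mul(9309, Pow(14072, -1))), Mul(-1, -32148)) = Add(Add(40, Mul(9309, Rational(1, 14072))), 32148) = Add(Add(40, Rational(9309, 14072)), 32148) = Add(Rational(572189, 14072), 32148) = Rational(452958845, 14072)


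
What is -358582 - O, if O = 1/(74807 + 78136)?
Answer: -54842606827/152943 ≈ -3.5858e+5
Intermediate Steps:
O = 1/152943 ≈ 6.5384e-6
-358582 - O = -358582 - 1*1/152943 = -358582 - 1/152943 = -54842606827/152943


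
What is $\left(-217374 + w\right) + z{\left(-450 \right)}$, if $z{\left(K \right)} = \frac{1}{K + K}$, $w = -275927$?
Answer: $- \frac{443970901}{900} \approx -4.933 \cdot 10^{5}$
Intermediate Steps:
$z{\left(K \right)} = \frac{1}{2 K}$
$\left(-217374 + w\right) + z{\left(-450 \right)} = \left(-217374 - 275927\right) + \frac{1}{2 \left(-450\right)} = -493301 + \frac{1}{2} \left(- \frac{1}{450}\right) = -493301 - \frac{1}{900} = - \frac{443970901}{900}$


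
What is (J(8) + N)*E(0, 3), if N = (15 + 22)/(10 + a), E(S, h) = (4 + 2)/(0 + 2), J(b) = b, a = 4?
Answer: 447/14 ≈ 31.929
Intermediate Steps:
E(S, h) = 3 (E(S, h) = 6/2 = 6*(½) = 3)
N = 37/14 (N = (15 + 22)/(10 + 4) = 37/14 ≈ 2.6429)
(J(8) + N)*E(0, 3) = (8 + 37/14)*3 = (149/14)*3 = 447/14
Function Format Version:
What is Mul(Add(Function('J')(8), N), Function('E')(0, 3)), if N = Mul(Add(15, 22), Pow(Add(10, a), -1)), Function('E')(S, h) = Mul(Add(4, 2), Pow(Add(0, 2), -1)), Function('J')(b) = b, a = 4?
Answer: Rational(447, 14) ≈ 31.929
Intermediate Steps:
Function('E')(S, h) = 3 (Function('E')(S, h) = Mul(6, Pow(2, -1)) = Mul(6, Rational(1, 2)) = 3)
N = Rational(37, 14) (N = Mul(Add(15, 22), Pow(Add(10, 4), -1)) = Mul(37, Pow(14, -1)) = Mul(37, Rational(1, 14)) = Rational(37, 14) ≈ 2.6429)
Mul(Add(Function('J')(8), N), Function('E')(0, 3)) = Mul(Add(8, Rational(37, 14)), 3) = Mul(Rational(149, 14), 3) = Rational(447, 14)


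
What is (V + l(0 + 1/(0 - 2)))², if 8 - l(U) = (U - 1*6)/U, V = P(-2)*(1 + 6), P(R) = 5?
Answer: 900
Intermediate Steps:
V = 35 (V = 5*(1 + 6) = 5*7 = 35)
l(U) = 8 - (-6 + U)/U (l(U) = 8 - (U - 1*6)/U = 8 - (U - 6)/U = 8 - (-6 + U)/U)
(V + l(0 + 1/(0 - 2)))² = (35 + (7 + 6/(0 + 1/(0 - 2))))² = (35 + (7 + 6/(0 + 1/(-2))))² = (35 + (7 + 6/(0 - ½)))² = (35 + (7 + 6/(-½)))² = (35 + (7 + 6*(-2)))² = (35 + (7 - 12))² = (35 - 5)² = 30² = 900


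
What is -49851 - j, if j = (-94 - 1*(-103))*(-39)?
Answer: -49500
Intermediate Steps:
j = -351 (j = (-94 + 103)*(-39) = 9*(-39) = -351)
-49851 - j = -49851 - 1*(-351) = -49851 + 351 = -49500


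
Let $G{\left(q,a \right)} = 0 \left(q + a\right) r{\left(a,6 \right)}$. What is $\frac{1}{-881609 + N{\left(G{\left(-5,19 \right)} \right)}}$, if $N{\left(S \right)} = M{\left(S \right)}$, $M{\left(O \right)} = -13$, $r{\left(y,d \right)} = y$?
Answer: $- \frac{1}{881622} \approx -1.1343 \cdot 10^{-6}$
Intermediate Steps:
$G{\left(q,a \right)} = 0$ ($G{\left(q,a \right)} = 0 \left(q + a\right) a = 0 \left(a + q\right) a = 0 a = 0$)
$N{\left(S \right)} = -13$
$\frac{1}{-881609 + N{\left(G{\left(-5,19 \right)} \right)}} = \frac{1}{-881609 - 13} = \frac{1}{-881622} = - \frac{1}{881622}$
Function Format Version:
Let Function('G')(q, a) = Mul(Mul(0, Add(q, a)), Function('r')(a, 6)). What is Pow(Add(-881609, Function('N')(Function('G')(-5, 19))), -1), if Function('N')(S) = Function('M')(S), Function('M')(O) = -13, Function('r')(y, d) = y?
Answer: Rational(-1, 881622) ≈ -1.1343e-6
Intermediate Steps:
Function('G')(q, a) = 0 (Function('G')(q, a) = Mul(Mul(0, Add(q, a)), a) = Mul(Mul(0, Add(a, q)), a) = Mul(0, a) = 0)
Function('N')(S) = -13
Pow(Add(-881609, Function('N')(Function('G')(-5, 19))), -1) = Pow(Add(-881609, -13), -1) = Pow(-881622, -1) = Rational(-1, 881622)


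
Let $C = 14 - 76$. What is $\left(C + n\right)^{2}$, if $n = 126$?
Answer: $4096$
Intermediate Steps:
$C = -62$ ($C = 14 - 76 = -62$)
$\left(C + n\right)^{2} = \left(-62 + 126\right)^{2} = 64^{2} = 4096$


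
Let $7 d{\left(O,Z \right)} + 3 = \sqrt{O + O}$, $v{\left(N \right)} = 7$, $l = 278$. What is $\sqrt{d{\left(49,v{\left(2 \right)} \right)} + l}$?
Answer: $\frac{\sqrt{13601 + 49 \sqrt{2}}}{7} \approx 16.703$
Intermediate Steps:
$d{\left(O,Z \right)} = - \frac{3}{7} + \frac{\sqrt{2} \sqrt{O}}{7}$ ($d{\left(O,Z \right)} = - \frac{3}{7} + \frac{\sqrt{O + O}}{7} = - \frac{3}{7} + \frac{\sqrt{2 O}}{7} = - \frac{3}{7} + \frac{\sqrt{2} \sqrt{O}}{7}$)
$\sqrt{d{\left(49,v{\left(2 \right)} \right)} + l} = \sqrt{\left(- \frac{3}{7} + \frac{\sqrt{2} \sqrt{49}}{7}\right) + 278} = \sqrt{\left(- \frac{3}{7} + \frac{1}{7} \sqrt{2} \cdot 7\right) + 278} = \sqrt{\left(- \frac{3}{7} + \sqrt{2}\right) + 278} = \sqrt{\frac{1943}{7} + \sqrt{2}}$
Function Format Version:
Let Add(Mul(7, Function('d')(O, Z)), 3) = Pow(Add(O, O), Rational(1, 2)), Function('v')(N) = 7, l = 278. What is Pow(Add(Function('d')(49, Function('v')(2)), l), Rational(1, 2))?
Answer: Mul(Rational(1, 7), Pow(Add(13601, Mul(49, Pow(2, Rational(1, 2)))), Rational(1, 2))) ≈ 16.703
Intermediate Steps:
Function('d')(O, Z) = Add(Rational(-3, 7), Mul(Rational(1, 7), Pow(2, Rational(1, 2)), Pow(O, Rational(1, 2)))) (Function('d')(O, Z) = Add(Rational(-3, 7), Mul(Rational(1, 7), Pow(Add(O, O), Rational(1, 2)))) = Add(Rational(-3, 7), Mul(Rational(1, 7), Pow(Mul(2, O), Rational(1, 2)))) = Add(Rational(-3, 7), Mul(Rational(1, 7), Mul(Pow(2, Rational(1, 2)), Pow(O, Rational(1, 2))))) = Add(Rational(-3, 7), Mul(Rational(1, 7), Pow(2, Rational(1, 2)), Pow(O, Rational(1, 2)))))
Pow(Add(Function('d')(49, Function('v')(2)), l), Rational(1, 2)) = Pow(Add(Add(Rational(-3, 7), Mul(Rational(1, 7), Pow(2, Rational(1, 2)), Pow(49, Rational(1, 2)))), 278), Rational(1, 2)) = Pow(Add(Add(Rational(-3, 7), Mul(Rational(1, 7), Pow(2, Rational(1, 2)), 7)), 278), Rational(1, 2)) = Pow(Add(Add(Rational(-3, 7), Pow(2, Rational(1, 2))), 278), Rational(1, 2)) = Pow(Add(Rational(1943, 7), Pow(2, Rational(1, 2))), Rational(1, 2))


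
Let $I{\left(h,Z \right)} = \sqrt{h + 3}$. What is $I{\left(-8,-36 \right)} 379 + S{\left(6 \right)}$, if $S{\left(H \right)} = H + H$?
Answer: $12 + 379 i \sqrt{5} \approx 12.0 + 847.47 i$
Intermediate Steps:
$S{\left(H \right)} = 2 H$
$I{\left(h,Z \right)} = \sqrt{3 + h}$
$I{\left(-8,-36 \right)} 379 + S{\left(6 \right)} = \sqrt{3 - 8} \cdot 379 + 2 \cdot 6 = \sqrt{-5} \cdot 379 + 12 = i \sqrt{5} \cdot 379 + 12 = 379 i \sqrt{5} + 12 = 12 + 379 i \sqrt{5}$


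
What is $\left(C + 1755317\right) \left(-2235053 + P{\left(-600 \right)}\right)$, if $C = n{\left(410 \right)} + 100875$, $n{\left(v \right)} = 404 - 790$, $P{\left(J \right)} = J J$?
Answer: $-3479734607718$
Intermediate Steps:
$P{\left(J \right)} = J^{2}$
$n{\left(v \right)} = -386$ ($n{\left(v \right)} = 404 - 790 = -386$)
$C = 100489$ ($C = -386 + 100875 = 100489$)
$\left(C + 1755317\right) \left(-2235053 + P{\left(-600 \right)}\right) = \left(100489 + 1755317\right) \left(-2235053 + \left(-600\right)^{2}\right) = 1855806 \left(-2235053 + 360000\right) = 1855806 \left(-1875053\right) = -3479734607718$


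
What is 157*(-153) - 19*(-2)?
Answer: -23983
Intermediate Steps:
157*(-153) - 19*(-2) = -24021 + 38 = -23983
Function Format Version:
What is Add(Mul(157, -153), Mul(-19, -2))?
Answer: -23983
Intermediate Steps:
Add(Mul(157, -153), Mul(-19, -2)) = Add(-24021, 38) = -23983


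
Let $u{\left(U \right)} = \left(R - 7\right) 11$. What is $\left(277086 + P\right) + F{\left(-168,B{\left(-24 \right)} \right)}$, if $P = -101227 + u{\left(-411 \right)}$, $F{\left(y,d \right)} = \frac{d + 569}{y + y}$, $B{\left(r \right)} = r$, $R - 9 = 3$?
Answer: $\frac{59106559}{336} \approx 1.7591 \cdot 10^{5}$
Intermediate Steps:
$R = 12$ ($R = 9 + 3 = 12$)
$u{\left(U \right)} = 55$ ($u{\left(U \right)} = \left(12 - 7\right) 11 = 5 \cdot 11 = 55$)
$F{\left(y,d \right)} = \frac{569 + d}{2 y}$
$P = -101172$ ($P = -101227 + 55 = -101172$)
$\left(277086 + P\right) + F{\left(-168,B{\left(-24 \right)} \right)} = \left(277086 - 101172\right) + \frac{569 - 24}{2 \left(-168\right)} = 175914 + \frac{1}{2} \left(- \frac{1}{168}\right) 545 = 175914 - \frac{545}{336} = \frac{59106559}{336}$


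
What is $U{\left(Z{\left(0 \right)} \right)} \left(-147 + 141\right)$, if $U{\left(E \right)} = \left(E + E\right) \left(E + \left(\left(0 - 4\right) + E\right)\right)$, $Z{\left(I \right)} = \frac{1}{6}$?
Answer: $\frac{22}{3} \approx 7.3333$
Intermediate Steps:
$Z{\left(I \right)} = \frac{1}{6}$
$U{\left(E \right)} = 2 E \left(-4 + 2 E\right)$ ($U{\left(E \right)} = 2 E \left(E + \left(-4 + E\right)\right) = 2 E \left(-4 + 2 E\right)$)
$U{\left(Z{\left(0 \right)} \right)} \left(-147 + 141\right) = 4 \cdot \frac{1}{6} \left(-2 + \frac{1}{6}\right) \left(-147 + 141\right) = 4 \cdot \frac{1}{6} \left(- \frac{11}{6}\right) \left(-6\right) = \left(- \frac{11}{9}\right) \left(-6\right) = \frac{22}{3}$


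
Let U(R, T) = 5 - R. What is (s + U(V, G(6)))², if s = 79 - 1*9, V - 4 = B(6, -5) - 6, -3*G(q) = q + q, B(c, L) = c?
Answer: 5041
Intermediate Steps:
G(q) = -2*q/3 (G(q) = -(q + q)/3 = -2*q/3)
V = 4 (V = 4 + (6 - 6) = 4 + 0 = 4)
s = 70 (s = 79 - 9 = 70)
(s + U(V, G(6)))² = (70 + (5 - 1*4))² = (70 + (5 - 4))² = (70 + 1)² = 71² = 5041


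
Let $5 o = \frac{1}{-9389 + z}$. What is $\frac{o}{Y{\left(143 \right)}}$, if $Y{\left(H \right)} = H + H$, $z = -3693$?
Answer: $- \frac{1}{18707260} \approx -5.3455 \cdot 10^{-8}$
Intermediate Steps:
$Y{\left(H \right)} = 2 H$
$o = - \frac{1}{65410}$ ($o = \frac{1}{5 \left(-9389 - 3693\right)} = \frac{1}{5 \left(-13082\right)} = \frac{1}{5} \left(- \frac{1}{13082}\right) = - \frac{1}{65410} \approx -1.5288 \cdot 10^{-5}$)
$\frac{o}{Y{\left(143 \right)}} = - \frac{1}{65410 \cdot 2 \cdot 143} = - \frac{1}{65410 \cdot 286} = \left(- \frac{1}{65410}\right) \frac{1}{286} = - \frac{1}{18707260}$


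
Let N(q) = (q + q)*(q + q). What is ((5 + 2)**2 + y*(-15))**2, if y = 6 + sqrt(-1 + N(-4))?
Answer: 15856 + 3690*sqrt(7) ≈ 25619.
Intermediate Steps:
N(q) = 4*q**2 (N(q) = (2*q)*(2*q) = 4*q**2)
y = 6 + 3*sqrt(7) (y = 6 + sqrt(-1 + 4*(-4)**2) = 6 + sqrt(-1 + 4*16) = 6 + sqrt(-1 + 64) = 6 + sqrt(63) = 6 + 3*sqrt(7) ≈ 13.937)
((5 + 2)**2 + y*(-15))**2 = ((5 + 2)**2 + (6 + 3*sqrt(7))*(-15))**2 = (7**2 + (-90 - 45*sqrt(7)))**2 = (49 + (-90 - 45*sqrt(7)))**2 = (-41 - 45*sqrt(7))**2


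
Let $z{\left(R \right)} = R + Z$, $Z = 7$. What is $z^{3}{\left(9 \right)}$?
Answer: $4096$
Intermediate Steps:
$z{\left(R \right)} = 7 + R$ ($z{\left(R \right)} = R + 7 = 7 + R$)
$z^{3}{\left(9 \right)} = \left(7 + 9\right)^{3} = 16^{3} = 4096$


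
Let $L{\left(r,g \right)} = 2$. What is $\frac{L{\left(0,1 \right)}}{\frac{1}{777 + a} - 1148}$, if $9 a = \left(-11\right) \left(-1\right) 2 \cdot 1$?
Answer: $- \frac{14030}{8053211} \approx -0.0017422$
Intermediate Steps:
$a = \frac{22}{9}$ ($a = \frac{\left(-11\right) \left(-1\right) 2 \cdot 1}{9} = \frac{11 \cdot 2}{9} = \frac{1}{9} \cdot 22 = \frac{22}{9} \approx 2.4444$)
$\frac{L{\left(0,1 \right)}}{\frac{1}{777 + a} - 1148} = \frac{1}{\frac{1}{777 + \frac{22}{9}} - 1148} \cdot 2 = \frac{1}{\frac{1}{\frac{7015}{9}} - 1148} \cdot 2 = \frac{1}{\frac{9}{7015} - 1148} \cdot 2 = \frac{1}{- \frac{8053211}{7015}} \cdot 2 = \left(- \frac{7015}{8053211}\right) 2 = - \frac{14030}{8053211}$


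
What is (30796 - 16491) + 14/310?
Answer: 2217282/155 ≈ 14305.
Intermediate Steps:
(30796 - 16491) + 14/310 = 14305 + (1/310)*14 = 14305 + 7/155 = 2217282/155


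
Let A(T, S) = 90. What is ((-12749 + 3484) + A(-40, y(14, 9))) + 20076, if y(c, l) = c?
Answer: 10901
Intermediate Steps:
((-12749 + 3484) + A(-40, y(14, 9))) + 20076 = ((-12749 + 3484) + 90) + 20076 = (-9265 + 90) + 20076 = -9175 + 20076 = 10901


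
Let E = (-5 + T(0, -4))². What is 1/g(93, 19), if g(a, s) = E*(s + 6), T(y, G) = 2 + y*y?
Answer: 1/225 ≈ 0.0044444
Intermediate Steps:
T(y, G) = 2 + y²
E = 9 (E = (-5 + (2 + 0²))² = (-5 + (2 + 0))² = (-5 + 2)² = (-3)² = 9)
g(a, s) = 54 + 9*s (g(a, s) = 9*(s + 6) = 9*(6 + s) = 54 + 9*s)
1/g(93, 19) = 1/(54 + 9*19) = 1/(54 + 171) = 1/225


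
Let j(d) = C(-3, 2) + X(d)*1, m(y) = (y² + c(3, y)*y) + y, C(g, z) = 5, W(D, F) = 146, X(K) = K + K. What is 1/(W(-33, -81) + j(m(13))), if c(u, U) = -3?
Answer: 1/437 ≈ 0.0022883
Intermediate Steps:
X(K) = 2*K
m(y) = y² - 2*y (m(y) = (y² - 3*y) + y = y² - 2*y)
j(d) = 5 + 2*d (j(d) = 5 + (2*d)*1 = 5 + 2*d)
1/(W(-33, -81) + j(m(13))) = 1/(146 + (5 + 2*(13*(-2 + 13)))) = 1/(146 + (5 + 2*(13*11))) = 1/(146 + (5 + 2*143)) = 1/(146 + (5 + 286)) = 1/(146 + 291) = 1/437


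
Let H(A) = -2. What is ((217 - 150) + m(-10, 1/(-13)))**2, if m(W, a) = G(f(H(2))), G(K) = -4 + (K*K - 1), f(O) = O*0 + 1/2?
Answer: 62001/16 ≈ 3875.1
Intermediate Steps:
f(O) = 1/2 (f(O) = 0 + 1/2 = 1/2)
G(K) = -5 + K**2 (G(K) = -4 + (K**2 - 1) = -4 + (-1 + K**2) = -5 + K**2)
m(W, a) = -19/4 (m(W, a) = -5 + (1/2)**2 = -5 + 1/4 = -19/4)
((217 - 150) + m(-10, 1/(-13)))**2 = ((217 - 150) - 19/4)**2 = (67 - 19/4)**2 = (249/4)**2 = 62001/16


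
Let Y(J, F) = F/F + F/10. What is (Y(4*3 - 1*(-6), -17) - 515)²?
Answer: 26594649/100 ≈ 2.6595e+5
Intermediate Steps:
Y(J, F) = 1 + F/10 (Y(J, F) = 1 + F*(⅒) = 1 + F/10)
(Y(4*3 - 1*(-6), -17) - 515)² = ((1 + (⅒)*(-17)) - 515)² = ((1 - 17/10) - 515)² = (-7/10 - 515)² = (-5157/10)² = 26594649/100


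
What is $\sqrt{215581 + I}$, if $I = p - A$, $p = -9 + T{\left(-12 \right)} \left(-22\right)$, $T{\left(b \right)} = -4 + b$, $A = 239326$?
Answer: $i \sqrt{23402} \approx 152.98 i$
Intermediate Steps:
$p = 343$ ($p = -9 + \left(-4 - 12\right) \left(-22\right) = -9 - -352 = -9 + 352 = 343$)
$I = -238983$ ($I = 343 - 239326 = -238983$)
$\sqrt{215581 + I} = \sqrt{215581 - 238983} = \sqrt{-23402} = i \sqrt{23402}$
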